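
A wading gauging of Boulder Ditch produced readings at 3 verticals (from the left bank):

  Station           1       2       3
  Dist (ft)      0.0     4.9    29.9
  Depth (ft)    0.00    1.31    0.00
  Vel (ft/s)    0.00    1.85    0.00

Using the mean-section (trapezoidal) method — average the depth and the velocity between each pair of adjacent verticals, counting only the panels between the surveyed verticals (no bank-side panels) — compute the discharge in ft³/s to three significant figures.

18.1 ft³/s

Panel 1-2: Δb = 4.9 ft, d̄ = (0.00+1.31)/2 = 0.655, v̄ = (0.00+1.85)/2 = 0.925 → q = 4.9×0.655×0.925 = 2.969 ft³/s
Panel 2-3: Δb = 25 ft, d̄ = (1.31+0.00)/2 = 0.655, v̄ = (1.85+0.00)/2 = 0.925 → q = 25×0.655×0.925 = 15.15 ft³/s
Q = Σ q = 18.12 ft³/s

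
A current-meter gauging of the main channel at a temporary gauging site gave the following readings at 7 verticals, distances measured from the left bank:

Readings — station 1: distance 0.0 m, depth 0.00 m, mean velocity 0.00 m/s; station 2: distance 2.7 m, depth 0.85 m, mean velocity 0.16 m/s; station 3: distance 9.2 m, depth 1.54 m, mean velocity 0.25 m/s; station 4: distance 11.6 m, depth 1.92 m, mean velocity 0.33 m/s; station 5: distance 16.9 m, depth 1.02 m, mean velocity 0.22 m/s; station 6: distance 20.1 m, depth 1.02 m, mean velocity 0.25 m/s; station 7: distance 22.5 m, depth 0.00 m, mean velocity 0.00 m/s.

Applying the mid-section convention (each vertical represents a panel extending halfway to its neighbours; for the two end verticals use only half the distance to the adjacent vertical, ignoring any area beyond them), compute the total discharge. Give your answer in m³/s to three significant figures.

w_2 = (9.2 − 0.0)/2 = 4.6 m; q_2 = 0.16 × 0.85 × 4.6 = 0.6256 m³/s
w_3 = (11.6 − 2.7)/2 = 4.45 m; q_3 = 0.25 × 1.54 × 4.45 = 1.713 m³/s
w_4 = (16.9 − 9.2)/2 = 3.85 m; q_4 = 0.33 × 1.92 × 3.85 = 2.439 m³/s
w_5 = (20.1 − 11.6)/2 = 4.25 m; q_5 = 0.22 × 1.02 × 4.25 = 0.9537 m³/s
w_6 = (22.5 − 16.9)/2 = 2.8 m; q_6 = 0.25 × 1.02 × 2.8 = 0.7140 m³/s
Stations 1, 7 contribute zero (depth or velocity is 0).
Q = Σ qᵢ = 6.446 m³/s

6.45 m³/s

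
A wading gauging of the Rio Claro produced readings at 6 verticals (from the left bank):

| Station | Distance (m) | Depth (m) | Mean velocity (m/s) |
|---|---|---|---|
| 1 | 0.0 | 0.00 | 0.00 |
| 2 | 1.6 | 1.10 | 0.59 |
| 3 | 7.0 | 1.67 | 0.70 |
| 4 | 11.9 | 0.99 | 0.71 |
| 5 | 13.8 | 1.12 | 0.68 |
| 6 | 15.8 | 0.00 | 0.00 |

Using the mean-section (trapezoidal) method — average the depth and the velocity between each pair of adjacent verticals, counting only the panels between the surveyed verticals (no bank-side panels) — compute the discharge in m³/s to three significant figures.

Panel 1-2: Δb = 1.6 m, d̄ = (0.00+1.10)/2 = 0.55, v̄ = (0.00+0.59)/2 = 0.295 → q = 1.6×0.55×0.295 = 0.2596 m³/s
Panel 2-3: Δb = 5.4 m, d̄ = (1.10+1.67)/2 = 1.385, v̄ = (0.59+0.70)/2 = 0.645 → q = 5.4×1.385×0.645 = 4.824 m³/s
Panel 3-4: Δb = 4.9 m, d̄ = (1.67+0.99)/2 = 1.33, v̄ = (0.70+0.71)/2 = 0.705 → q = 4.9×1.33×0.705 = 4.594 m³/s
Panel 4-5: Δb = 1.9 m, d̄ = (0.99+1.12)/2 = 1.055, v̄ = (0.71+0.68)/2 = 0.695 → q = 1.9×1.055×0.695 = 1.393 m³/s
Panel 5-6: Δb = 2 m, d̄ = (1.12+0.00)/2 = 0.56, v̄ = (0.68+0.00)/2 = 0.34 → q = 2×0.56×0.34 = 0.3808 m³/s
Q = Σ q = 11.45 m³/s

11.5 m³/s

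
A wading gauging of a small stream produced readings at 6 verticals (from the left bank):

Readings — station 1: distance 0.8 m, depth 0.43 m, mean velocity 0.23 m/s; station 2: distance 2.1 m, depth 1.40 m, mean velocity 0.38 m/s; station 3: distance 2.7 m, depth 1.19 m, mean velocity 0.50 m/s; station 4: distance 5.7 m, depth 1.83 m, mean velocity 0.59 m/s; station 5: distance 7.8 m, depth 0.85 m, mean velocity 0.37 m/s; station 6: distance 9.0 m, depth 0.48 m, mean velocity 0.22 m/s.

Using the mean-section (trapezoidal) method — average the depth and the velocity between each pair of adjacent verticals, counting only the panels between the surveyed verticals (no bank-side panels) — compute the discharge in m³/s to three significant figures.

4.76 m³/s

Panel 1-2: Δb = 1.3 m, d̄ = (0.43+1.40)/2 = 0.915, v̄ = (0.23+0.38)/2 = 0.305 → q = 1.3×0.915×0.305 = 0.3628 m³/s
Panel 2-3: Δb = 0.6 m, d̄ = (1.40+1.19)/2 = 1.295, v̄ = (0.38+0.50)/2 = 0.44 → q = 0.6×1.295×0.44 = 0.3419 m³/s
Panel 3-4: Δb = 3 m, d̄ = (1.19+1.83)/2 = 1.51, v̄ = (0.50+0.59)/2 = 0.545 → q = 3×1.51×0.545 = 2.469 m³/s
Panel 4-5: Δb = 2.1 m, d̄ = (1.83+0.85)/2 = 1.34, v̄ = (0.59+0.37)/2 = 0.48 → q = 2.1×1.34×0.48 = 1.351 m³/s
Panel 5-6: Δb = 1.2 m, d̄ = (0.85+0.48)/2 = 0.665, v̄ = (0.37+0.22)/2 = 0.295 → q = 1.2×0.665×0.295 = 0.2354 m³/s
Q = Σ q = 4.760 m³/s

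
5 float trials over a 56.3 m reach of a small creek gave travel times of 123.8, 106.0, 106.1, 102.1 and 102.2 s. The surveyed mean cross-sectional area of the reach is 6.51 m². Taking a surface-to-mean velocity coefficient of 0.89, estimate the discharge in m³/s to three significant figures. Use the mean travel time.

t̄ = (123.8 + 106.0 + 106.1 + 102.1 + 102.2) / 5 = 108.04 s
v_surface = L / t̄ = 56.3 / 108.04 = 0.5211 m/s
v_mean = 0.89 × 0.5211 = 0.4638 m/s
Q = A × v_mean = 6.51 × 0.4638 = 3.019 m³/s

3.02 m³/s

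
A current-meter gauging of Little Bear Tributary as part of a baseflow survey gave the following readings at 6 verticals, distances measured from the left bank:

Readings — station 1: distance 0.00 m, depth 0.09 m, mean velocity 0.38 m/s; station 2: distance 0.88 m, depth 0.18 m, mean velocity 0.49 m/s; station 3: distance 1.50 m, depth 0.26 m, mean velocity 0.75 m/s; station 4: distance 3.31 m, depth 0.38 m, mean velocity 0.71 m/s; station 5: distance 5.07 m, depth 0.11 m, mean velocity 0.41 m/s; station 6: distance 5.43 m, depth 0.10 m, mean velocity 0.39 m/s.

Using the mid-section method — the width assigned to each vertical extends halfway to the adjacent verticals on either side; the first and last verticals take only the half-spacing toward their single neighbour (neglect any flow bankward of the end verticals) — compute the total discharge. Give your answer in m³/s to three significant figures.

0.855 m³/s

w_1 = (0.88 − 0.00)/2 = 0.44 m; q_1 = 0.38 × 0.09 × 0.44 = 0.01505 m³/s
w_2 = (1.50 − 0.00)/2 = 0.75 m; q_2 = 0.49 × 0.18 × 0.75 = 0.06615 m³/s
w_3 = (3.31 − 0.88)/2 = 1.215 m; q_3 = 0.75 × 0.26 × 1.215 = 0.2369 m³/s
w_4 = (5.07 − 1.50)/2 = 1.785 m; q_4 = 0.71 × 0.38 × 1.785 = 0.4816 m³/s
w_5 = (5.43 − 3.31)/2 = 1.06 m; q_5 = 0.41 × 0.11 × 1.06 = 0.04781 m³/s
w_6 = (5.43 − 5.07)/2 = 0.18 m; q_6 = 0.39 × 0.10 × 0.18 = 0.007020 m³/s
Q = Σ qᵢ = 0.8545 m³/s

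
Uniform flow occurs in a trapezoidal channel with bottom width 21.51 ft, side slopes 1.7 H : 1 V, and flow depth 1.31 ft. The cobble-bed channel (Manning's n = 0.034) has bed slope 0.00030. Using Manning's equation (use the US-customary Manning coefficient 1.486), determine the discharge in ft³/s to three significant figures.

A = (b + z·y)·y = (21.51 + 1.7×1.31)×1.31 = 31.10 ft²
P = b + 2y√(1+z²) = 21.51 + 2×1.31×√(1+1.7²) = 26.68 ft
R = A/P = 31.10/26.68 = 1.166 ft
Q = (1.486/n)·A·R^(2/3)·S^(1/2) = (1.486/0.034) × 31.10 × 1.166^(2/3) × 0.00030^(1/2) = 26.07 ft³/s

26.1 ft³/s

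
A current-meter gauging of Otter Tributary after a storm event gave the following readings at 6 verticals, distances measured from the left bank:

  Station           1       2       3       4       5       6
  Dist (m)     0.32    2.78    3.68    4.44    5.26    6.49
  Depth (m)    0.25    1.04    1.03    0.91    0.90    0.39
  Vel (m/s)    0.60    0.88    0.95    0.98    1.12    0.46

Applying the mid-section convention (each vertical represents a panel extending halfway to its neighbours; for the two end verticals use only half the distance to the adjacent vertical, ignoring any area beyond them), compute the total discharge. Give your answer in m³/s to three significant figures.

4.38 m³/s

w_1 = (2.78 − 0.32)/2 = 1.23 m; q_1 = 0.60 × 0.25 × 1.23 = 0.1845 m³/s
w_2 = (3.68 − 0.32)/2 = 1.68 m; q_2 = 0.88 × 1.04 × 1.68 = 1.538 m³/s
w_3 = (4.44 − 2.78)/2 = 0.83 m; q_3 = 0.95 × 1.03 × 0.83 = 0.8122 m³/s
w_4 = (5.26 − 3.68)/2 = 0.79 m; q_4 = 0.98 × 0.91 × 0.79 = 0.7045 m³/s
w_5 = (6.49 − 4.44)/2 = 1.025 m; q_5 = 1.12 × 0.90 × 1.025 = 1.033 m³/s
w_6 = (6.49 − 5.26)/2 = 0.615 m; q_6 = 0.46 × 0.39 × 0.615 = 0.1103 m³/s
Q = Σ qᵢ = 4.382 m³/s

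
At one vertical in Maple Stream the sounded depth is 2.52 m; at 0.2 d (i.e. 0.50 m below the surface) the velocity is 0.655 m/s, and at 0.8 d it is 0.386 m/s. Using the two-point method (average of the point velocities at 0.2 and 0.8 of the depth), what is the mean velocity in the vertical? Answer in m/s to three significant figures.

0.521 m/s

v̄ = (0.655 + 0.386) / 2 = 0.5205 m/s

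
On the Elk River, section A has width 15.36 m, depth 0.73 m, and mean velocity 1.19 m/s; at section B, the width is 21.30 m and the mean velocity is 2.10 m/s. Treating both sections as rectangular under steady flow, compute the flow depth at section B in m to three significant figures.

0.298 m

Q = A₁V₁ = (15.36×0.73) × 1.19 = 13.34 m³/s
d₂ = Q/(b₂ V₂) = 13.34/(21.30×2.10) = 0.2983 m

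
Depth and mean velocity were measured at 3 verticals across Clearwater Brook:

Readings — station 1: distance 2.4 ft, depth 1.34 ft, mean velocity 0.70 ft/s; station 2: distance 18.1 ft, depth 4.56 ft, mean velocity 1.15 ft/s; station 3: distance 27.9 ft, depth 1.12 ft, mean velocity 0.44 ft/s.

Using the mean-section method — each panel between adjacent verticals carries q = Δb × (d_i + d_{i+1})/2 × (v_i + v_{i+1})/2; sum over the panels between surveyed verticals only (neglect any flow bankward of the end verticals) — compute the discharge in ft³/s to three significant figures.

65.0 ft³/s

Panel 1-2: Δb = 15.7 ft, d̄ = (1.34+4.56)/2 = 2.95, v̄ = (0.70+1.15)/2 = 0.925 → q = 15.7×2.95×0.925 = 42.84 ft³/s
Panel 2-3: Δb = 9.8 ft, d̄ = (4.56+1.12)/2 = 2.84, v̄ = (1.15+0.44)/2 = 0.795 → q = 9.8×2.84×0.795 = 22.13 ft³/s
Q = Σ q = 64.97 ft³/s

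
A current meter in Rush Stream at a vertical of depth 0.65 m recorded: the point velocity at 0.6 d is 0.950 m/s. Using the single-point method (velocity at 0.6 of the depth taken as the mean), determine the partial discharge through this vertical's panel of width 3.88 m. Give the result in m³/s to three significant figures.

v̄ = v₀.₆ = 0.950 m/s
q = v̄ × d × w = 0.9500 × 0.65 × 3.88 = 2.396 m³/s

2.40 m³/s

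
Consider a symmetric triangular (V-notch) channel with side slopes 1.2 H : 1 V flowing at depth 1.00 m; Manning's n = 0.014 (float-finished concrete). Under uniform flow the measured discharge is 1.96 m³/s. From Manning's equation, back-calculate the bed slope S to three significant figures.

A = z·y² = 1.2×1.00² = 1.200 m²
P = 2y√(1+z²) = 2×1.00×√(1+1.2²) = 3.124 m
R = A/P = 1.200/3.124 = 0.3841 m
S = (Q·n / (1·A·R^(2/3)))² = (1.96×0.014 / (1×1.200×0.5284))² = 0.001873

0.00187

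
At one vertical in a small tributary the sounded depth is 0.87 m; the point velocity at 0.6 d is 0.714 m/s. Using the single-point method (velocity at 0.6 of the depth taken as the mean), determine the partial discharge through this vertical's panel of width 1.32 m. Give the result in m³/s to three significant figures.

v̄ = v₀.₆ = 0.714 m/s
q = v̄ × d × w = 0.7140 × 0.87 × 1.32 = 0.8200 m³/s

0.820 m³/s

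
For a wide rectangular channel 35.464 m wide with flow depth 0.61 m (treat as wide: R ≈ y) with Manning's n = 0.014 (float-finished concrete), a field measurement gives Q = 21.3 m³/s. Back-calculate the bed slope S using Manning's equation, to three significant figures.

0.000367

A = b·y = 35.464 × 0.61 = 21.63 m²
Wide channel: R ≈ y = 0.61 m
S = (Q·n / (1·A·R^(2/3)))² = (21.3×0.014 / (1×21.63×0.7193))² = 0.0003673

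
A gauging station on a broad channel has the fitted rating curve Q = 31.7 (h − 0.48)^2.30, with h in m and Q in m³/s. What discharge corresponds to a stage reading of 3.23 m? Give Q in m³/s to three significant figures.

325 m³/s

Q = 31.7 × (3.23 − 0.48)^2.30 = 31.7 × 2.75^2.30 = 324.7 m³/s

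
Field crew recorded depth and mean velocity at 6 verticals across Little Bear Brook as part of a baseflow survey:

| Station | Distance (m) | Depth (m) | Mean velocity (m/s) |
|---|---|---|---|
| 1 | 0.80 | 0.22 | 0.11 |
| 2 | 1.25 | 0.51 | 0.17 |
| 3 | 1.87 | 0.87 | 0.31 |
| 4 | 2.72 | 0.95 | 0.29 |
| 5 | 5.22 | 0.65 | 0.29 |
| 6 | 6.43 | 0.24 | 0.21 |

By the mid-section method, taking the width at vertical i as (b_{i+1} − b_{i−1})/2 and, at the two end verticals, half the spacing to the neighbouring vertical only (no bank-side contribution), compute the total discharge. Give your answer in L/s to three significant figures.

1090 L/s

w_1 = (1.25 − 0.80)/2 = 0.225 m; q_1 = 0.11 × 0.22 × 0.225 = 0.005445 m³/s
w_2 = (1.87 − 0.80)/2 = 0.535 m; q_2 = 0.17 × 0.51 × 0.535 = 0.04638 m³/s
w_3 = (2.72 − 1.25)/2 = 0.735 m; q_3 = 0.31 × 0.87 × 0.735 = 0.1982 m³/s
w_4 = (5.22 − 1.87)/2 = 1.675 m; q_4 = 0.29 × 0.95 × 1.675 = 0.4615 m³/s
w_5 = (6.43 − 2.72)/2 = 1.855 m; q_5 = 0.29 × 0.65 × 1.855 = 0.3497 m³/s
w_6 = (6.43 − 5.22)/2 = 0.605 m; q_6 = 0.21 × 0.24 × 0.605 = 0.03049 m³/s
Q = Σ qᵢ = 1.092 m³/s
= 1.092 × 1000 = 1092 L/s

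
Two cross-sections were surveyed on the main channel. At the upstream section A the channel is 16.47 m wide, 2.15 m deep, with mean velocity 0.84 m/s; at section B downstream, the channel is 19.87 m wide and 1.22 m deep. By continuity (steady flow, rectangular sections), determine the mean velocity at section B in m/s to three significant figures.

Q = A₁V₁ = (16.47×2.15) × 0.84 = 29.74 m³/s
A₂ = 19.87 × 1.22 = 24.24 m²
V₂ = Q/A₂ = 29.74/24.24 = 1.227 m/s

1.23 m/s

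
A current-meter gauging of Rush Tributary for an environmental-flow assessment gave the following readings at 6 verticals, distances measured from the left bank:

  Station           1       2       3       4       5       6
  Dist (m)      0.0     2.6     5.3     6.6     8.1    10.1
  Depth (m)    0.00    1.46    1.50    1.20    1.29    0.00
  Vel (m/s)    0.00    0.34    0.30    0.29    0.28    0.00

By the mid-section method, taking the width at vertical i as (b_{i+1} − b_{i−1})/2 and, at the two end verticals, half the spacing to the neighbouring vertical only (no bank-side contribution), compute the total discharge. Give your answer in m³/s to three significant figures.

w_2 = (5.3 − 0.0)/2 = 2.65 m; q_2 = 0.34 × 1.46 × 2.65 = 1.315 m³/s
w_3 = (6.6 − 2.6)/2 = 2 m; q_3 = 0.30 × 1.50 × 2 = 0.9000 m³/s
w_4 = (8.1 − 5.3)/2 = 1.4 m; q_4 = 0.29 × 1.20 × 1.4 = 0.4872 m³/s
w_5 = (10.1 − 6.6)/2 = 1.75 m; q_5 = 0.28 × 1.29 × 1.75 = 0.6321 m³/s
Stations 1, 6 contribute zero (depth or velocity is 0).
Q = Σ qᵢ = 3.335 m³/s

3.33 m³/s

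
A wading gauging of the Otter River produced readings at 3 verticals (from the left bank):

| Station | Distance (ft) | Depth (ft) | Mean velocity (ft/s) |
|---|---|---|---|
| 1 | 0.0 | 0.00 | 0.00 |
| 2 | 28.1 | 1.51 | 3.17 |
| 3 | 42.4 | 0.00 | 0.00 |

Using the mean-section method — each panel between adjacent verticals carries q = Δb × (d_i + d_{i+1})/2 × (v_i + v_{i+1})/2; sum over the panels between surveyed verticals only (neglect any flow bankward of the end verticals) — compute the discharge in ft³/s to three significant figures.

Panel 1-2: Δb = 28.1 ft, d̄ = (0.00+1.51)/2 = 0.755, v̄ = (0.00+3.17)/2 = 1.585 → q = 28.1×0.755×1.585 = 33.63 ft³/s
Panel 2-3: Δb = 14.3 ft, d̄ = (1.51+0.00)/2 = 0.755, v̄ = (3.17+0.00)/2 = 1.585 → q = 14.3×0.755×1.585 = 17.11 ft³/s
Q = Σ q = 50.74 ft³/s

50.7 ft³/s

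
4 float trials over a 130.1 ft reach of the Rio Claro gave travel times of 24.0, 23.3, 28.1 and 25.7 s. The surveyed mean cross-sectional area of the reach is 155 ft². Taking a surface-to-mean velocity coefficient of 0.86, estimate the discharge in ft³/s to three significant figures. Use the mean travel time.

t̄ = (24.0 + 23.3 + 28.1 + 25.7) / 4 = 25.275 s
v_surface = L / t̄ = 130.1 / 25.275 = 5.147 ft/s
v_mean = 0.86 × 5.147 = 4.427 ft/s
Q = A × v_mean = 155 × 4.427 = 686.1 ft³/s

686 ft³/s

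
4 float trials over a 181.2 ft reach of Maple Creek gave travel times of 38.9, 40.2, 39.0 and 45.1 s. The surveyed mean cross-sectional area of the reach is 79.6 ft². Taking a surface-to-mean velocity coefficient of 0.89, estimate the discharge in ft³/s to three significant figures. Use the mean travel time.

315 ft³/s

t̄ = (38.9 + 40.2 + 39.0 + 45.1) / 4 = 40.8 s
v_surface = L / t̄ = 181.2 / 40.8 = 4.441 ft/s
v_mean = 0.89 × 4.441 = 3.953 ft/s
Q = A × v_mean = 79.6 × 3.953 = 314.6 ft³/s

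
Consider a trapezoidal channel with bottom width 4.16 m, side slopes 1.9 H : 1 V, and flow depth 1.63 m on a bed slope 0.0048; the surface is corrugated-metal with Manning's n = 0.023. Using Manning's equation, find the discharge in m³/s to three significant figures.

A = (b + z·y)·y = (4.16 + 1.9×1.63)×1.63 = 11.83 m²
P = b + 2y√(1+z²) = 4.16 + 2×1.63×√(1+1.9²) = 11.16 m
R = A/P = 11.83/11.16 = 1.060 m
Q = (1/n)·A·R^(2/3)·S^(1/2) = (1/0.023) × 11.83 × 1.060^(2/3) × 0.0048^(1/2) = 37.04 m³/s

37.0 m³/s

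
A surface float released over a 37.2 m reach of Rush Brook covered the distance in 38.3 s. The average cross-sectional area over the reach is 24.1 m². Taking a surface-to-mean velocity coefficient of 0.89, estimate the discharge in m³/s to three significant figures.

v_surface = L / t̄ = 37.2 / 38.3 = 0.9713 m/s
v_mean = 0.89 × 0.9713 = 0.8644 m/s
Q = A × v_mean = 24.1 × 0.8644 = 20.83 m³/s

20.8 m³/s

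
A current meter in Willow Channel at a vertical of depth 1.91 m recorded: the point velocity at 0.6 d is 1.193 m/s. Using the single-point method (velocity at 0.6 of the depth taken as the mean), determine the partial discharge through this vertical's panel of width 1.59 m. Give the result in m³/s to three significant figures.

v̄ = v₀.₆ = 1.193 m/s
q = v̄ × d × w = 1.193 × 1.91 × 1.59 = 3.623 m³/s

3.62 m³/s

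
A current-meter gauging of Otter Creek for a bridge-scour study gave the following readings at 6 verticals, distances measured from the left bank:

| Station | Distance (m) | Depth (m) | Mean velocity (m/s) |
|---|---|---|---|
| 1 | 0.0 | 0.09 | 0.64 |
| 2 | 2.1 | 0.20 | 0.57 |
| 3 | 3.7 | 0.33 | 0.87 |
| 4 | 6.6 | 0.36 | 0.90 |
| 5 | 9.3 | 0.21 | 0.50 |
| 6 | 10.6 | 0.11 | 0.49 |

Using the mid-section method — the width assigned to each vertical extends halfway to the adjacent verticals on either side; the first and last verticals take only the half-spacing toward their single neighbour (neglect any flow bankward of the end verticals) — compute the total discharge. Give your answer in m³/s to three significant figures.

2.07 m³/s

w_1 = (2.1 − 0.0)/2 = 1.05 m; q_1 = 0.64 × 0.09 × 1.05 = 0.06048 m³/s
w_2 = (3.7 − 0.0)/2 = 1.85 m; q_2 = 0.57 × 0.20 × 1.85 = 0.2109 m³/s
w_3 = (6.6 − 2.1)/2 = 2.25 m; q_3 = 0.87 × 0.33 × 2.25 = 0.6460 m³/s
w_4 = (9.3 − 3.7)/2 = 2.8 m; q_4 = 0.90 × 0.36 × 2.8 = 0.9072 m³/s
w_5 = (10.6 − 6.6)/2 = 2 m; q_5 = 0.50 × 0.21 × 2 = 0.2100 m³/s
w_6 = (10.6 − 9.3)/2 = 0.65 m; q_6 = 0.49 × 0.11 × 0.65 = 0.03504 m³/s
Q = Σ qᵢ = 2.070 m³/s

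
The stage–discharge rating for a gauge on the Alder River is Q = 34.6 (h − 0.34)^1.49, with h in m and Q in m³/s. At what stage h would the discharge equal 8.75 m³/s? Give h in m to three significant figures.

0.737 m

h − h₀ = (Q/C)^(1/b) = (8.75/34.6)^(1/1.49) = 0.3975 m
h = 0.34 + 0.3975 = 0.7375 m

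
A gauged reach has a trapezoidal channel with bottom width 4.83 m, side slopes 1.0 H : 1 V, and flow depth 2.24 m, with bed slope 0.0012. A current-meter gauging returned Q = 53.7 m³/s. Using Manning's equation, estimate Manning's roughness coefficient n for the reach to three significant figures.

A = (b + z·y)·y = (4.83 + 1.0×2.24)×2.24 = 15.84 m²
P = b + 2y√(1+z²) = 4.83 + 2×2.24×√(1+1.0²) = 11.17 m
R = A/P = 15.84/11.17 = 1.418 m
n = (1/Q)·A·R^(2/3)·S^(1/2) = (1/53.7) × 15.84 × 1.262 × 0.03464 = 0.01290

0.0129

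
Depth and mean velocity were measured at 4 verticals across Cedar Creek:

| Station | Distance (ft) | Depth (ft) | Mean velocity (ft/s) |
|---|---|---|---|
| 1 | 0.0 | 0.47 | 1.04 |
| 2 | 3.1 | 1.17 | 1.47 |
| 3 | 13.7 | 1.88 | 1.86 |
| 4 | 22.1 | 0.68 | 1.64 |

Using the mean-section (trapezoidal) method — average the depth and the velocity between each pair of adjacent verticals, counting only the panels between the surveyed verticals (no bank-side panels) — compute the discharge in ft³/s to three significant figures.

48.9 ft³/s

Panel 1-2: Δb = 3.1 ft, d̄ = (0.47+1.17)/2 = 0.82, v̄ = (1.04+1.47)/2 = 1.255 → q = 3.1×0.82×1.255 = 3.190 ft³/s
Panel 2-3: Δb = 10.6 ft, d̄ = (1.17+1.88)/2 = 1.525, v̄ = (1.47+1.86)/2 = 1.665 → q = 10.6×1.525×1.665 = 26.91 ft³/s
Panel 3-4: Δb = 8.4 ft, d̄ = (1.88+0.68)/2 = 1.28, v̄ = (1.86+1.64)/2 = 1.75 → q = 8.4×1.28×1.75 = 18.82 ft³/s
Q = Σ q = 48.92 ft³/s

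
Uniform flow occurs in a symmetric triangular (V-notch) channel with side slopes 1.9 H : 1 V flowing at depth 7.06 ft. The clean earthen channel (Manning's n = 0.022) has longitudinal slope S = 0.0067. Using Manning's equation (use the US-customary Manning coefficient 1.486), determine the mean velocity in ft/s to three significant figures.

11.8 ft/s

A = z·y² = 1.9×7.06² = 94.70 ft²
P = 2y√(1+z²) = 2×7.06×√(1+1.9²) = 30.32 ft
R = A/P = 94.70/30.32 = 3.124 ft
Q = (1.486/n)·A·R^(2/3)·S^(1/2) = (1.486/0.022) × 94.70 × 3.124^(2/3) × 0.0067^(1/2) = 1119 ft³/s
V = Q/A = 1119/94.70 = 11.81 ft/s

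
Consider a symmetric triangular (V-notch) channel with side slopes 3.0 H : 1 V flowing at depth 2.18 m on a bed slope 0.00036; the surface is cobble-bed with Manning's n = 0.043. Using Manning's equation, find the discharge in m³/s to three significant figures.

6.43 m³/s

A = z·y² = 3.0×2.18² = 14.26 m²
P = 2y√(1+z²) = 2×2.18×√(1+3.0²) = 13.79 m
R = A/P = 14.26/13.79 = 1.034 m
Q = (1/n)·A·R^(2/3)·S^(1/2) = (1/0.043) × 14.26 × 1.034^(2/3) × 0.00036^(1/2) = 6.433 m³/s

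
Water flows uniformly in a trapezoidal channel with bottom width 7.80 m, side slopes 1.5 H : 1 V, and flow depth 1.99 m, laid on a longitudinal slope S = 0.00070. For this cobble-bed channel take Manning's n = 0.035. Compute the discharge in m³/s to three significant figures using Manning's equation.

20.6 m³/s

A = (b + z·y)·y = (7.80 + 1.5×1.99)×1.99 = 21.46 m²
P = b + 2y√(1+z²) = 7.80 + 2×1.99×√(1+1.5²) = 14.98 m
R = A/P = 21.46/14.98 = 1.433 m
Q = (1/n)·A·R^(2/3)·S^(1/2) = (1/0.035) × 21.46 × 1.433^(2/3) × 0.00070^(1/2) = 20.62 m³/s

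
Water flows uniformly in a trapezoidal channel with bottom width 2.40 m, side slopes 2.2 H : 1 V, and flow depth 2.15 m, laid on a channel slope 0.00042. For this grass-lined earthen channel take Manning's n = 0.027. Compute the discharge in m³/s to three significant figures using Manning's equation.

A = (b + z·y)·y = (2.40 + 2.2×2.15)×2.15 = 15.33 m²
P = b + 2y√(1+z²) = 2.40 + 2×2.15×√(1+2.2²) = 12.79 m
R = A/P = 15.33/12.79 = 1.198 m
Q = (1/n)·A·R^(2/3)·S^(1/2) = (1/0.027) × 15.33 × 1.198^(2/3) × 0.00042^(1/2) = 13.13 m³/s

13.1 m³/s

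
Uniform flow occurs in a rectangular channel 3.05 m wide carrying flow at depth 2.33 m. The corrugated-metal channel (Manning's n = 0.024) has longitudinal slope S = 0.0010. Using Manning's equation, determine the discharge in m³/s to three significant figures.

A = b·y = 3.05 × 2.33 = 7.107 m²
P = b + 2y = 3.05 + 2×2.33 = 7.710 m
R = A/P = 7.107/7.710 = 0.9217 m
Q = (1/n)·A·R^(2/3)·S^(1/2) = (1/0.024) × 7.107 × 0.9217^(2/3) × 0.0010^(1/2) = 8.868 m³/s

8.87 m³/s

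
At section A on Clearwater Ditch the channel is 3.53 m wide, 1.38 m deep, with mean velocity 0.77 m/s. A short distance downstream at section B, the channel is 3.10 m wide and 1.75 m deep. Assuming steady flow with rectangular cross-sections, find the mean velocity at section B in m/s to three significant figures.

0.691 m/s

Q = A₁V₁ = (3.53×1.38) × 0.77 = 3.751 m³/s
A₂ = 3.10 × 1.75 = 5.425 m²
V₂ = Q/A₂ = 3.751/5.425 = 0.6914 m/s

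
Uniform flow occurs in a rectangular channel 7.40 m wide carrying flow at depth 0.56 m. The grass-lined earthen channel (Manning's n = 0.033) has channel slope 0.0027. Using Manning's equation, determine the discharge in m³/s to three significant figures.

A = b·y = 7.40 × 0.56 = 4.144 m²
P = b + 2y = 7.40 + 2×0.56 = 8.520 m
R = A/P = 4.144/8.520 = 0.4864 m
Q = (1/n)·A·R^(2/3)·S^(1/2) = (1/0.033) × 4.144 × 0.4864^(2/3) × 0.0027^(1/2) = 4.036 m³/s

4.04 m³/s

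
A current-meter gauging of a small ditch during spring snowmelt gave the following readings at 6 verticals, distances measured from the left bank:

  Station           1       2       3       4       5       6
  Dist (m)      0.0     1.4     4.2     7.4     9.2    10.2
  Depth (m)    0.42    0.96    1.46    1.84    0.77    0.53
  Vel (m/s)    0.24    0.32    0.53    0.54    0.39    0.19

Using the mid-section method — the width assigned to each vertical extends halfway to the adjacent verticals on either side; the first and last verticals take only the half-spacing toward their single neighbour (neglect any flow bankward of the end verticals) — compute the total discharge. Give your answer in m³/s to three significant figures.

5.99 m³/s

w_1 = (1.4 − 0.0)/2 = 0.7 m; q_1 = 0.24 × 0.42 × 0.7 = 0.07056 m³/s
w_2 = (4.2 − 0.0)/2 = 2.1 m; q_2 = 0.32 × 0.96 × 2.1 = 0.6451 m³/s
w_3 = (7.4 − 1.4)/2 = 3 m; q_3 = 0.53 × 1.46 × 3 = 2.321 m³/s
w_4 = (9.2 − 4.2)/2 = 2.5 m; q_4 = 0.54 × 1.84 × 2.5 = 2.484 m³/s
w_5 = (10.2 − 7.4)/2 = 1.4 m; q_5 = 0.39 × 0.77 × 1.4 = 0.4204 m³/s
w_6 = (10.2 − 9.2)/2 = 0.5 m; q_6 = 0.19 × 0.53 × 0.5 = 0.05035 m³/s
Q = Σ qᵢ = 5.992 m³/s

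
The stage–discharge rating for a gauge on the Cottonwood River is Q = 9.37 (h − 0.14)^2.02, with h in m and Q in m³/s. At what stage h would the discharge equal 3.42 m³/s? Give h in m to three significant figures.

0.747 m

h − h₀ = (Q/C)^(1/b) = (3.42/9.37)^(1/2.02) = 0.6072 m
h = 0.14 + 0.6072 = 0.7472 m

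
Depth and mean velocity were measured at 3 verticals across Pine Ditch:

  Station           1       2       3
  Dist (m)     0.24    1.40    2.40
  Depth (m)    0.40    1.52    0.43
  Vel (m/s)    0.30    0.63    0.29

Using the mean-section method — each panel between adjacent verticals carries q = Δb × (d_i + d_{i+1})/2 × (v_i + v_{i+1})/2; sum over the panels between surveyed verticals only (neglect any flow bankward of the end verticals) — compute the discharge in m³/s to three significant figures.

0.966 m³/s

Panel 1-2: Δb = 1.16 m, d̄ = (0.40+1.52)/2 = 0.96, v̄ = (0.30+0.63)/2 = 0.465 → q = 1.16×0.96×0.465 = 0.5178 m³/s
Panel 2-3: Δb = 1 m, d̄ = (1.52+0.43)/2 = 0.975, v̄ = (0.63+0.29)/2 = 0.46 → q = 1×0.975×0.46 = 0.4485 m³/s
Q = Σ q = 0.9663 m³/s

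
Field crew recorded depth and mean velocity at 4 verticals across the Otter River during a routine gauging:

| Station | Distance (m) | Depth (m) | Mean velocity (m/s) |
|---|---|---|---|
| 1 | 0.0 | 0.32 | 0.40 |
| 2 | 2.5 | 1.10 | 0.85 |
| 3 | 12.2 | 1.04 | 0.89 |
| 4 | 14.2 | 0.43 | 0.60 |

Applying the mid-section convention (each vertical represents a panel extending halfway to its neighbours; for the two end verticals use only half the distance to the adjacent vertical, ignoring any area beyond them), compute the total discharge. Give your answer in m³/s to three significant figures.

11.5 m³/s

w_1 = (2.5 − 0.0)/2 = 1.25 m; q_1 = 0.40 × 0.32 × 1.25 = 0.1600 m³/s
w_2 = (12.2 − 0.0)/2 = 6.1 m; q_2 = 0.85 × 1.10 × 6.1 = 5.704 m³/s
w_3 = (14.2 − 2.5)/2 = 5.85 m; q_3 = 0.89 × 1.04 × 5.85 = 5.415 m³/s
w_4 = (14.2 − 12.2)/2 = 1 m; q_4 = 0.60 × 0.43 × 1 = 0.2580 m³/s
Q = Σ qᵢ = 11.54 m³/s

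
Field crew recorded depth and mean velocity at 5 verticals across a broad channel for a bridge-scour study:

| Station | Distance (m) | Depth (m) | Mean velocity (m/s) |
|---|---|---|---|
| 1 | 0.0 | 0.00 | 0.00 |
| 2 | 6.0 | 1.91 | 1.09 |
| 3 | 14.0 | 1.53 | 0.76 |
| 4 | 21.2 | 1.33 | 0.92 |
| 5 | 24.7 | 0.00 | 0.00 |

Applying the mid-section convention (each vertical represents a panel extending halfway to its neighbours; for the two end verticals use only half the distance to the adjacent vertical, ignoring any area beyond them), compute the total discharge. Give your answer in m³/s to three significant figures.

30.0 m³/s

w_2 = (14.0 − 0.0)/2 = 7 m; q_2 = 1.09 × 1.91 × 7 = 14.57 m³/s
w_3 = (21.2 − 6.0)/2 = 7.6 m; q_3 = 0.76 × 1.53 × 7.6 = 8.837 m³/s
w_4 = (24.7 − 14.0)/2 = 5.35 m; q_4 = 0.92 × 1.33 × 5.35 = 6.546 m³/s
Stations 1, 5 contribute zero (depth or velocity is 0).
Q = Σ qᵢ = 29.96 m³/s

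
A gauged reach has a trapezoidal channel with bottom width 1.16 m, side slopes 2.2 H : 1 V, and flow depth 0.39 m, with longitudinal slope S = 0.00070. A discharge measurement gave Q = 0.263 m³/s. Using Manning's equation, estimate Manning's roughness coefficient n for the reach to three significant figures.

A = (b + z·y)·y = (1.16 + 2.2×0.39)×0.39 = 0.7870 m²
P = b + 2y√(1+z²) = 1.16 + 2×0.39×√(1+2.2²) = 3.045 m
R = A/P = 0.7870/3.045 = 0.2585 m
n = (1/Q)·A·R^(2/3)·S^(1/2) = (1/0.263) × 0.7870 × 0.4058 × 0.02646 = 0.03213

0.0321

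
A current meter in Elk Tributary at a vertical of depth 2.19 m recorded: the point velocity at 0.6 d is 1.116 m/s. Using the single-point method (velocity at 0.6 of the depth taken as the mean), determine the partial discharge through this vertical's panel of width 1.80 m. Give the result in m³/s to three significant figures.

4.40 m³/s

v̄ = v₀.₆ = 1.116 m/s
q = v̄ × d × w = 1.116 × 2.19 × 1.80 = 4.399 m³/s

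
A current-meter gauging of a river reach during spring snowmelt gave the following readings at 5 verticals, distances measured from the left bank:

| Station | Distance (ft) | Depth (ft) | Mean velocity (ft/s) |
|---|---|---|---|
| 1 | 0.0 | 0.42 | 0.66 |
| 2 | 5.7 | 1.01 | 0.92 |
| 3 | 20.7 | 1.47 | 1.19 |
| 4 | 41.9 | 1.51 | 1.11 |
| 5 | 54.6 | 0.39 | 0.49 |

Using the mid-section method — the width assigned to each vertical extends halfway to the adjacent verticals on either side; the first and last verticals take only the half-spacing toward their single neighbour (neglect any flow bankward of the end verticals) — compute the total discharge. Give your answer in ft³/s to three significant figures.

71.7 ft³/s

w_1 = (5.7 − 0.0)/2 = 2.85 ft; q_1 = 0.66 × 0.42 × 2.85 = 0.7900 ft³/s
w_2 = (20.7 − 0.0)/2 = 10.35 ft; q_2 = 0.92 × 1.01 × 10.35 = 9.617 ft³/s
w_3 = (41.9 − 5.7)/2 = 18.1 ft; q_3 = 1.19 × 1.47 × 18.1 = 31.66 ft³/s
w_4 = (54.6 − 20.7)/2 = 16.95 ft; q_4 = 1.11 × 1.51 × 16.95 = 28.41 ft³/s
w_5 = (54.6 − 41.9)/2 = 6.35 ft; q_5 = 0.49 × 0.39 × 6.35 = 1.213 ft³/s
Q = Σ qᵢ = 71.69 ft³/s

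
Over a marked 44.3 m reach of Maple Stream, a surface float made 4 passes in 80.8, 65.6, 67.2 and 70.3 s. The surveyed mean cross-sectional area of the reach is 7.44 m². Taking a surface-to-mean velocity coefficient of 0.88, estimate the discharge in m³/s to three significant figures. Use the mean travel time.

4.09 m³/s

t̄ = (80.8 + 65.6 + 67.2 + 70.3) / 4 = 70.975 s
v_surface = L / t̄ = 44.3 / 70.975 = 0.6242 m/s
v_mean = 0.88 × 0.6242 = 0.5493 m/s
Q = A × v_mean = 7.44 × 0.5493 = 4.087 m³/s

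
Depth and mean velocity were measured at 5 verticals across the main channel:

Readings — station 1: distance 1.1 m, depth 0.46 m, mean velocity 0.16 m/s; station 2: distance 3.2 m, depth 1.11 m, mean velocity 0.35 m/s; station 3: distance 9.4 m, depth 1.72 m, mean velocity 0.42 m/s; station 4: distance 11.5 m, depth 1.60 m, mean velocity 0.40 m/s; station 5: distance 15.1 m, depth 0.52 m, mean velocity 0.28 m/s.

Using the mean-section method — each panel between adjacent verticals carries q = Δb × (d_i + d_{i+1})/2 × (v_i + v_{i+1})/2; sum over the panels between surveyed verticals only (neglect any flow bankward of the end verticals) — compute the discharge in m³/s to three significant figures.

Panel 1-2: Δb = 2.1 m, d̄ = (0.46+1.11)/2 = 0.785, v̄ = (0.16+0.35)/2 = 0.255 → q = 2.1×0.785×0.255 = 0.4204 m³/s
Panel 2-3: Δb = 6.2 m, d̄ = (1.11+1.72)/2 = 1.415, v̄ = (0.35+0.42)/2 = 0.385 → q = 6.2×1.415×0.385 = 3.378 m³/s
Panel 3-4: Δb = 2.1 m, d̄ = (1.72+1.60)/2 = 1.66, v̄ = (0.42+0.40)/2 = 0.41 → q = 2.1×1.66×0.41 = 1.429 m³/s
Panel 4-5: Δb = 3.6 m, d̄ = (1.60+0.52)/2 = 1.06, v̄ = (0.40+0.28)/2 = 0.34 → q = 3.6×1.06×0.34 = 1.297 m³/s
Q = Σ q = 6.525 m³/s

6.52 m³/s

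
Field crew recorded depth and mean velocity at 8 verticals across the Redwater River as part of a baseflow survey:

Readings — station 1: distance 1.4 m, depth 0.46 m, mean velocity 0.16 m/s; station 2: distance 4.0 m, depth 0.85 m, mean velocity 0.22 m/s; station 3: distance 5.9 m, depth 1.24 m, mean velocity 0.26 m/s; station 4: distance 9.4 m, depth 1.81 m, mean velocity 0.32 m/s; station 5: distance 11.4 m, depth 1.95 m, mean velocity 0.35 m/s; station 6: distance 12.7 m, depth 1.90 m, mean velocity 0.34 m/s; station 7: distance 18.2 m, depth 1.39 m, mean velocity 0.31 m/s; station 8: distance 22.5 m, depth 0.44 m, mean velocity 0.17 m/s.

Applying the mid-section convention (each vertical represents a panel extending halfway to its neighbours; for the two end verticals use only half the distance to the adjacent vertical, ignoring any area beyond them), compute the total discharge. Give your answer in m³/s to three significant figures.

8.57 m³/s

w_1 = (4.0 − 1.4)/2 = 1.3 m; q_1 = 0.16 × 0.46 × 1.3 = 0.09568 m³/s
w_2 = (5.9 − 1.4)/2 = 2.25 m; q_2 = 0.22 × 0.85 × 2.25 = 0.4208 m³/s
w_3 = (9.4 − 4.0)/2 = 2.7 m; q_3 = 0.26 × 1.24 × 2.7 = 0.8705 m³/s
w_4 = (11.4 − 5.9)/2 = 2.75 m; q_4 = 0.32 × 1.81 × 2.75 = 1.593 m³/s
w_5 = (12.7 − 9.4)/2 = 1.65 m; q_5 = 0.35 × 1.95 × 1.65 = 1.126 m³/s
w_6 = (18.2 − 11.4)/2 = 3.4 m; q_6 = 0.34 × 1.90 × 3.4 = 2.196 m³/s
w_7 = (22.5 − 12.7)/2 = 4.9 m; q_7 = 0.31 × 1.39 × 4.9 = 2.111 m³/s
w_8 = (22.5 − 18.2)/2 = 2.15 m; q_8 = 0.17 × 0.44 × 2.15 = 0.1608 m³/s
Q = Σ qᵢ = 8.574 m³/s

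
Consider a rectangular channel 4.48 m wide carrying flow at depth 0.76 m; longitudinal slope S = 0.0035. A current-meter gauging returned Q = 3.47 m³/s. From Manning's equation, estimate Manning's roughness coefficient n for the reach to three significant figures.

A = b·y = 4.48 × 0.76 = 3.405 m²
P = b + 2y = 4.48 + 2×0.76 = 6.000 m
R = A/P = 3.405/6.000 = 0.5675 m
n = (1/Q)·A·R^(2/3)·S^(1/2) = (1/3.47) × 3.405 × 0.6854 × 0.05916 = 0.03979

0.0398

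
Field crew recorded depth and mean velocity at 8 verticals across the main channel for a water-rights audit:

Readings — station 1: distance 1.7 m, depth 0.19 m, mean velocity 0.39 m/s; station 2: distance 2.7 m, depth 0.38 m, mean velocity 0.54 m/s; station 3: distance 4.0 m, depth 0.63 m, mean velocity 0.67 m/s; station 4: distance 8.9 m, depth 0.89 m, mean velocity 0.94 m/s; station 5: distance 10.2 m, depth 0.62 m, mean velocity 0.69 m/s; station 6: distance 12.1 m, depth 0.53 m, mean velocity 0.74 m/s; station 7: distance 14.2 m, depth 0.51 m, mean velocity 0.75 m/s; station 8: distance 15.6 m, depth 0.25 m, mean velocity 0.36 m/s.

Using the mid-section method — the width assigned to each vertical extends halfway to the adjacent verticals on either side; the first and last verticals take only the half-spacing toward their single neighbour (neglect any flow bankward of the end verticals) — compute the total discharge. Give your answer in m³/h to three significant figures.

w_1 = (2.7 − 1.7)/2 = 0.5 m; q_1 = 0.39 × 0.19 × 0.5 = 0.03705 m³/s
w_2 = (4.0 − 1.7)/2 = 1.15 m; q_2 = 0.54 × 0.38 × 1.15 = 0.2360 m³/s
w_3 = (8.9 − 2.7)/2 = 3.1 m; q_3 = 0.67 × 0.63 × 3.1 = 1.309 m³/s
w_4 = (10.2 − 4.0)/2 = 3.1 m; q_4 = 0.94 × 0.89 × 3.1 = 2.593 m³/s
w_5 = (12.1 − 8.9)/2 = 1.6 m; q_5 = 0.69 × 0.62 × 1.6 = 0.6845 m³/s
w_6 = (14.2 − 10.2)/2 = 2 m; q_6 = 0.74 × 0.53 × 2 = 0.7844 m³/s
w_7 = (15.6 − 12.1)/2 = 1.75 m; q_7 = 0.75 × 0.51 × 1.75 = 0.6694 m³/s
w_8 = (15.6 − 14.2)/2 = 0.7 m; q_8 = 0.36 × 0.25 × 0.7 = 0.06300 m³/s
Q = Σ qᵢ = 6.376 m³/s
= 6.376 × 3600 = 22950 m³/h

23000 m³/h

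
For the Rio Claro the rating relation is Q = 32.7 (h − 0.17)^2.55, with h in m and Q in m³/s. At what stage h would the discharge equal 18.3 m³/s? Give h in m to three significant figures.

h − h₀ = (Q/C)^(1/b) = (18.3/32.7)^(1/2.55) = 0.7964 m
h = 0.17 + 0.7964 = 0.9664 m

0.966 m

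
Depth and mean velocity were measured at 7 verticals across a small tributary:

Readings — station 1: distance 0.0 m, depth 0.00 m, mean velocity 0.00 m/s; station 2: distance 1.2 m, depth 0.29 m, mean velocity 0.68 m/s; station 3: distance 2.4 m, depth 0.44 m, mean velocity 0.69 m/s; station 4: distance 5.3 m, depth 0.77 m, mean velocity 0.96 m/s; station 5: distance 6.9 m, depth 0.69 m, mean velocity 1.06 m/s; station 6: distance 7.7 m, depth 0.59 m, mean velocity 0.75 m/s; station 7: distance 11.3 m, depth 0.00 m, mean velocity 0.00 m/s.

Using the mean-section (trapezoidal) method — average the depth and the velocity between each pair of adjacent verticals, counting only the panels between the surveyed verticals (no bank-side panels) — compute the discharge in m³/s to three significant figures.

3.85 m³/s

Panel 1-2: Δb = 1.2 m, d̄ = (0.00+0.29)/2 = 0.145, v̄ = (0.00+0.68)/2 = 0.34 → q = 1.2×0.145×0.34 = 0.05916 m³/s
Panel 2-3: Δb = 1.2 m, d̄ = (0.29+0.44)/2 = 0.365, v̄ = (0.68+0.69)/2 = 0.685 → q = 1.2×0.365×0.685 = 0.3000 m³/s
Panel 3-4: Δb = 2.9 m, d̄ = (0.44+0.77)/2 = 0.605, v̄ = (0.69+0.96)/2 = 0.825 → q = 2.9×0.605×0.825 = 1.447 m³/s
Panel 4-5: Δb = 1.6 m, d̄ = (0.77+0.69)/2 = 0.73, v̄ = (0.96+1.06)/2 = 1.01 → q = 1.6×0.73×1.01 = 1.180 m³/s
Panel 5-6: Δb = 0.8 m, d̄ = (0.69+0.59)/2 = 0.64, v̄ = (1.06+0.75)/2 = 0.905 → q = 0.8×0.64×0.905 = 0.4634 m³/s
Panel 6-7: Δb = 3.6 m, d̄ = (0.59+0.00)/2 = 0.295, v̄ = (0.75+0.00)/2 = 0.375 → q = 3.6×0.295×0.375 = 0.3983 m³/s
Q = Σ q = 3.848 m³/s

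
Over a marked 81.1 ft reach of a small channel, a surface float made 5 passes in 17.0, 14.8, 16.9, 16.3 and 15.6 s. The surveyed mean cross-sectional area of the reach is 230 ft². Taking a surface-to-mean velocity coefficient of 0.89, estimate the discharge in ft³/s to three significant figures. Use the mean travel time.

1030 ft³/s

t̄ = (17.0 + 14.8 + 16.9 + 16.3 + 15.6) / 5 = 16.12 s
v_surface = L / t̄ = 81.1 / 16.12 = 5.031 ft/s
v_mean = 0.89 × 5.031 = 4.478 ft/s
Q = A × v_mean = 230 × 4.478 = 1030 ft³/s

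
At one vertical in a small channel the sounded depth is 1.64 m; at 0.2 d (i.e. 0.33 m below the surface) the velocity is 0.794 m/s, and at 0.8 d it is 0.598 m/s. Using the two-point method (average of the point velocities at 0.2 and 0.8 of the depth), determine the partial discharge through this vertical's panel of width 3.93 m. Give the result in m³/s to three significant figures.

4.49 m³/s

v̄ = (0.794 + 0.598) / 2 = 0.6960 m/s
q = v̄ × d × w = 0.6960 × 1.64 × 3.93 = 4.486 m³/s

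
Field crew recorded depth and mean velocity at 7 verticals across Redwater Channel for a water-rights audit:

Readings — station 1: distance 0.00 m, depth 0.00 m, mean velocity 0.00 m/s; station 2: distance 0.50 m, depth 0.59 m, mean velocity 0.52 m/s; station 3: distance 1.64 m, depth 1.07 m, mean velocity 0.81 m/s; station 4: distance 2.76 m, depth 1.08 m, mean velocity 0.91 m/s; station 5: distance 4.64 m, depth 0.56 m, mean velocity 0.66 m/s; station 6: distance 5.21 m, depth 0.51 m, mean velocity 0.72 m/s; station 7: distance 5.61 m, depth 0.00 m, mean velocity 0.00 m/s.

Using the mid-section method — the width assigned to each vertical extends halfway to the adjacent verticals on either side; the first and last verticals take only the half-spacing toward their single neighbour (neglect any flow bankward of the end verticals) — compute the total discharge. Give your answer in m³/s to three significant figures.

3.34 m³/s

w_2 = (1.64 − 0.00)/2 = 0.82 m; q_2 = 0.52 × 0.59 × 0.82 = 0.2516 m³/s
w_3 = (2.76 − 0.50)/2 = 1.13 m; q_3 = 0.81 × 1.07 × 1.13 = 0.9794 m³/s
w_4 = (4.64 − 1.64)/2 = 1.5 m; q_4 = 0.91 × 1.08 × 1.5 = 1.474 m³/s
w_5 = (5.21 − 2.76)/2 = 1.225 m; q_5 = 0.66 × 0.56 × 1.225 = 0.4528 m³/s
w_6 = (5.61 − 4.64)/2 = 0.485 m; q_6 = 0.72 × 0.51 × 0.485 = 0.1781 m³/s
Stations 1, 7 contribute zero (depth or velocity is 0).
Q = Σ qᵢ = 3.336 m³/s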